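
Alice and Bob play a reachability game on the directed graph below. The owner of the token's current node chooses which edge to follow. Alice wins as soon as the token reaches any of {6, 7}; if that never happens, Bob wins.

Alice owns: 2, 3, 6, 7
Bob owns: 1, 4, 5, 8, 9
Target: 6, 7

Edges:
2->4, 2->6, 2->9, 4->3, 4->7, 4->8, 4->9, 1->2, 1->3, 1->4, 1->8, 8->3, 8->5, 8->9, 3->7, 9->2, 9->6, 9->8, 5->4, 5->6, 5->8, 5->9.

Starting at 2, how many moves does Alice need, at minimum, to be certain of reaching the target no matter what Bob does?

1

A0 = {6, 7}
A1: add {2, 3} — 2 (Alice) has 2→6; 3 (Alice) has 3→7.
A2 = A1; e.g. 1 (Bob) can still go to 4. Fixed point.
2 enters the attractor at level 1, so Alice can force the target in 1 move from there.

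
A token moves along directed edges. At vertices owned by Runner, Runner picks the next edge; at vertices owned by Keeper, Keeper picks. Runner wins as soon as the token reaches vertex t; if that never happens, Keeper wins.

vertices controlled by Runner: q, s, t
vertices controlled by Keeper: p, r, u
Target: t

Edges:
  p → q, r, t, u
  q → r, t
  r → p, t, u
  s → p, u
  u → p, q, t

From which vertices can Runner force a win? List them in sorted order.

A0 = {t}
A1: add {q} — q (Runner) has q→t.
A2 = A1; e.g. p (Keeper) can still go to r. Fixed point.
Runner's winning region = {q, t}.

q, t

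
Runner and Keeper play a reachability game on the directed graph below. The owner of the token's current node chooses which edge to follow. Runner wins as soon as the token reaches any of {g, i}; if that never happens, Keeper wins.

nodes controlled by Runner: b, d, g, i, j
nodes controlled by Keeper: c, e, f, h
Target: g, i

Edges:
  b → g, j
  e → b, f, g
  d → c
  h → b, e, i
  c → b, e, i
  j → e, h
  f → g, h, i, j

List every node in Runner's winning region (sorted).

A0 = {g, i}
A1: add {b} — b (Runner) has b→g.
A2 = A1; e.g. c (Keeper) can still go to e. Fixed point.
Runner's winning region = {b, g, i}.

b, g, i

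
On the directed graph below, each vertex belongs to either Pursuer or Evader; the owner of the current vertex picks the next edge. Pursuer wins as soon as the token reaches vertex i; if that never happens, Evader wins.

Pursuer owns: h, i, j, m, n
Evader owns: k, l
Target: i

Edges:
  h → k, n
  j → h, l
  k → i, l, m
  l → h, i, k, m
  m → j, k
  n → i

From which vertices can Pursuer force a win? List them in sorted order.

A0 = {i}
A1: add {n} — n (Pursuer) has n→i.
A2: add {h} — h (Pursuer) has h→n.
A3: add {j} — j (Pursuer) has j→h.
A4: add {m} — m (Pursuer) has m→j.
A5 = A4; e.g. k (Evader) can still go to l. Fixed point.
Pursuer's winning region = {h, i, j, m, n}.

h, i, j, m, n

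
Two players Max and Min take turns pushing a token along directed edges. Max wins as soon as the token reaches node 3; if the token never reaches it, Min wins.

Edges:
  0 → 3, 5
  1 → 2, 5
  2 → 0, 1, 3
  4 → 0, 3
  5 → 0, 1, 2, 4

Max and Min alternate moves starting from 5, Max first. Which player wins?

Track states (vertex, player-to-move).
A0 = {(3,Max), (3,Min)}
A1: add {(0,Max), (2,Max), (4,Max)}.
A2: add {(4,Min)}.
A3: add {(5,Max)}.
(5,Max) ∈ A3 ⇒ Max forces the target.

Max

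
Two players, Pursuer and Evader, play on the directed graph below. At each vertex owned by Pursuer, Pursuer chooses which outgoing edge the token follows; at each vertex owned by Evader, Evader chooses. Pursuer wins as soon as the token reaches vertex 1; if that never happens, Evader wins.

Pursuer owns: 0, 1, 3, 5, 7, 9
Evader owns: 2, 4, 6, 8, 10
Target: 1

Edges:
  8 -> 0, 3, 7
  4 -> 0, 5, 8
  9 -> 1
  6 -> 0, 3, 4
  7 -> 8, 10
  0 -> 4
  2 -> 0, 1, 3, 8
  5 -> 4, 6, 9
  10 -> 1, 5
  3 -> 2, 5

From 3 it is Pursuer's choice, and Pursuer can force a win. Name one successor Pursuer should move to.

5

A0 = {1}
A1: add {9} — 9 (Pursuer) has 9→1.
A2: add {5} — 5 (Pursuer) has 5→9.
A3: add {3, 10} — 3 (Pursuer) has 3→5; 10 (Evader): all of {1, 5} already in.
A4: add {7} — 7 (Pursuer) has 7→10.
A5 = A4; e.g. 0 (Pursuer) has no edge into A4. Fixed point.
From 3, successor 5 is in the attractor (rank 2); the other successor 2 is not.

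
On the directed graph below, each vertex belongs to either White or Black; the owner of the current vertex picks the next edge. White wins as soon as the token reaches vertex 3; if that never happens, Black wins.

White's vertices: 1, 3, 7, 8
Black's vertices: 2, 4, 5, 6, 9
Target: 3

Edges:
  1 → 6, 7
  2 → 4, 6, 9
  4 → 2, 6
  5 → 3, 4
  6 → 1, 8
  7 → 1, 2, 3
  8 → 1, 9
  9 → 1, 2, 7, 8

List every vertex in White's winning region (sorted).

A0 = {3}
A1: add {7} — 7 (White) has 7→3.
A2: add {1} — 1 (White) has 1→7.
A3: add {8} — 8 (White) has 8→1.
A4: add {6} — 6 (Black): all of {1, 8} already in.
A5 = A4; e.g. 2 (Black) can still go to 4. Fixed point.
White's winning region = {1, 3, 6, 7, 8}.

1, 3, 6, 7, 8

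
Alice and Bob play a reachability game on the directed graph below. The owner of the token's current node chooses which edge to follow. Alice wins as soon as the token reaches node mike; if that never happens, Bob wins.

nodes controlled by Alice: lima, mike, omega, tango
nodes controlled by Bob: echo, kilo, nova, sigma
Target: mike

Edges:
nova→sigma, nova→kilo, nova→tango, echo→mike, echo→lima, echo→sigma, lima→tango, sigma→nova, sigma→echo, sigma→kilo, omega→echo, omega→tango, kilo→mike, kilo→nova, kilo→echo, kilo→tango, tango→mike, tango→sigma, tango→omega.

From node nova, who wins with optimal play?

Bob

A0 = {mike}
A1: add {tango} — tango (Alice) has tango→mike.
A2: add {lima, omega} — lima (Alice) has lima→tango; omega (Alice) has omega→tango.
A3 = A2; e.g. nova (Bob) can still go to sigma. Fixed point.
nova never enters the attractor, so Bob can avoid the target forever.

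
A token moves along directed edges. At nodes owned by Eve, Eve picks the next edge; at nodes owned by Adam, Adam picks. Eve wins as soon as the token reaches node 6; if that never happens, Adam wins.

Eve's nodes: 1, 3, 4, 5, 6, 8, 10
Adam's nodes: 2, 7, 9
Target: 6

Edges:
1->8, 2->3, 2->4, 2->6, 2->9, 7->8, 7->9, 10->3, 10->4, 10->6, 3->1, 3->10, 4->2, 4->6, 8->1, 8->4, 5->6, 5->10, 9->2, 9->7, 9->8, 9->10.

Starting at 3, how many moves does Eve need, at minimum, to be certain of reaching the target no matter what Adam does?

A0 = {6}
A1: add {4, 5, 10} — 4 (Eve) has 4→6; 5 (Eve) has 5→6; 10 (Eve) has 10→6.
A2: add {3, 8} — 3 (Eve) has 3→10; 8 (Eve) has 8→4.
3 enters the attractor at level 2, so Eve can force the target in 2 moves from there.

2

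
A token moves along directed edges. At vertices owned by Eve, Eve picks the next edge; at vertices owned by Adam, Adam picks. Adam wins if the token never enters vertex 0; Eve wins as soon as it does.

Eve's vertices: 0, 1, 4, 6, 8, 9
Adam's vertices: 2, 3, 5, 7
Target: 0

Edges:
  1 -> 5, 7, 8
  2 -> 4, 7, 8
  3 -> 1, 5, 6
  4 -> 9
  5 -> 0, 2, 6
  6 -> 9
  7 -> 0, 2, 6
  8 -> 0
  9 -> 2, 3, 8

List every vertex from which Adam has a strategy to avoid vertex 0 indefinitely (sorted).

2, 3, 5, 7

A0 = {0}
A1: add {8} — 8 (Eve) has 8→0.
A2: add {1, 9} — 1 (Eve) has 1→8; 9 (Eve) has 9→8.
A3: add {4, 6} — 4 (Eve) has 4→9; 6 (Eve) has 6→9.
A4 = A3; e.g. 2 (Adam) can still go to 7. Fixed point.
Eve's attractor = {0, 1, 4, 6, 8, 9}; Adam avoids the target exactly from the complement.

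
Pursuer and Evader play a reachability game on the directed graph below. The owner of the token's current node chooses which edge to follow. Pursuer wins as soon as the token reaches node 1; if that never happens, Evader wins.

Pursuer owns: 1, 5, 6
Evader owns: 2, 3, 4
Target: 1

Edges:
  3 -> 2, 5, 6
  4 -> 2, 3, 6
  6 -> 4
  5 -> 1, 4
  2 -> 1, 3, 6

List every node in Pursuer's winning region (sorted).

A0 = {1}
A1: add {5} — 5 (Pursuer) has 5→1.
A2 = A1; e.g. 2 (Evader) can still go to 3. Fixed point.
Pursuer's winning region = {1, 5}.

1, 5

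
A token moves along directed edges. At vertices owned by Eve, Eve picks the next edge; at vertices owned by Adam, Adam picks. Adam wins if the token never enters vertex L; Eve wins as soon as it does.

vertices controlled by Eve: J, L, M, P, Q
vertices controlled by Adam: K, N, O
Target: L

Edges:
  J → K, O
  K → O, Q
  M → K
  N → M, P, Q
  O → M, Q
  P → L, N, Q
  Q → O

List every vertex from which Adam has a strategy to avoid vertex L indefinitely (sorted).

A0 = {L}
A1: add {P} — P (Eve) has P→L.
A2 = A1; e.g. J (Eve) has no edge into A1. Fixed point.
Eve's attractor = {L, P}; Adam avoids the target exactly from the complement.

J, K, M, N, O, Q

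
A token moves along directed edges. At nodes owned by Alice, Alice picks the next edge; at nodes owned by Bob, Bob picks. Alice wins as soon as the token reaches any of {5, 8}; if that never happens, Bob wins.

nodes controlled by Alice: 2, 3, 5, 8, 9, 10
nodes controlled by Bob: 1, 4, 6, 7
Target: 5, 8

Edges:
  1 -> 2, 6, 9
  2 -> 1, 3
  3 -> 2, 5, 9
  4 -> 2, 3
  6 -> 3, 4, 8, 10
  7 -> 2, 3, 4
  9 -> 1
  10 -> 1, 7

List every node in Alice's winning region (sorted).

A0 = {5, 8}
A1: add {3} — 3 (Alice) has 3→5.
A2: add {2} — 2 (Alice) has 2→3.
A3: add {4} — 4 (Bob): all of {2, 3} already in.
A4: add {7} — 7 (Bob): all of {2, 3, 4} already in.
A5: add {10} — 10 (Alice) has 10→7.
A6: add {6} — 6 (Bob): all of {3, 4, 8, 10} already in.
A7 = A6; e.g. 1 (Bob) can still go to 9. Fixed point.
Alice's winning region = {2, 3, 4, 5, 6, 7, 8, 10}.

2, 3, 4, 5, 6, 7, 8, 10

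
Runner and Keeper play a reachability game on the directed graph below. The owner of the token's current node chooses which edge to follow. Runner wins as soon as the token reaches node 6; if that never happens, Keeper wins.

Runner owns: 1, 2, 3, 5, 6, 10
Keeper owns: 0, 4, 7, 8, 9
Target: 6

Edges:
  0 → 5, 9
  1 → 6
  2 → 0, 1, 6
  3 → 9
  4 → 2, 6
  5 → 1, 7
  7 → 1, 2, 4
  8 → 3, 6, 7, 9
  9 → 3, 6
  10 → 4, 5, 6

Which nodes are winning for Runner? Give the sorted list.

A0 = {6}
A1: add {1, 2, 10} — 1 (Runner) has 1→6; 2 (Runner) has 2→6; 10 (Runner) has 10→6.
A2: add {4, 5} — 4 (Keeper): all of {2, 6} already in; 5 (Runner) has 5→1.
A3: add {7} — 7 (Keeper): all of {1, 2, 4} already in.
A4 = A3; e.g. 0 (Keeper) can still go to 9. Fixed point.
Runner's winning region = {1, 2, 4, 5, 6, 7, 10}.

1, 2, 4, 5, 6, 7, 10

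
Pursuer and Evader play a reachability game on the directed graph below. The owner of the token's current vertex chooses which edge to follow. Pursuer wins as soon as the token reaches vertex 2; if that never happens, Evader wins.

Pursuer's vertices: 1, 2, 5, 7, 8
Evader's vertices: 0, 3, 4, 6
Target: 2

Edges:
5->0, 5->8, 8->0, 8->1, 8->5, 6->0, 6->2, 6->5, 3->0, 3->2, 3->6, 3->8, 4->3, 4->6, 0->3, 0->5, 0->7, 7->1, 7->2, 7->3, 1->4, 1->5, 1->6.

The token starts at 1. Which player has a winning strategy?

Evader

A0 = {2}
A1: add {7} — 7 (Pursuer) has 7→2.
A2 = A1; e.g. 0 (Evader) can still go to 3. Fixed point.
1 never enters the attractor, so Evader can avoid the target forever.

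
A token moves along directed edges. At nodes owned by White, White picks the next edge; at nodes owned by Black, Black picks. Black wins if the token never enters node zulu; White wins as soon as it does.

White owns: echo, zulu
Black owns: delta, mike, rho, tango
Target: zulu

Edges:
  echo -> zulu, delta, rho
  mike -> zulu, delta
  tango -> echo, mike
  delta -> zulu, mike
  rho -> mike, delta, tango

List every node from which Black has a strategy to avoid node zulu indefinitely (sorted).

delta, mike, rho, tango

A0 = {zulu}
A1: add {echo} — echo (White) has echo→zulu.
A2 = A1; e.g. mike (Black) can still go to delta. Fixed point.
White's attractor = {echo, zulu}; Black avoids the target exactly from the complement.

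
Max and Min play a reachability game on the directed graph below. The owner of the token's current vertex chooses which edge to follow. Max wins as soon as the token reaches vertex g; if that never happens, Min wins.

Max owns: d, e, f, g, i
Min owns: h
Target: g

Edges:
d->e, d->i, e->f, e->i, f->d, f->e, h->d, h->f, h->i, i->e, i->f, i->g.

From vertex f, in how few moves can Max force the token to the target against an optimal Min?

A0 = {g}
A1: add {i} — i (Max) has i→g.
A2: add {d, e} — d (Max) has d→i; e (Max) has e→i.
A3: add {f} — f (Max) has f→d.
f enters the attractor at level 3, so Max can force the target in 3 moves from there.

3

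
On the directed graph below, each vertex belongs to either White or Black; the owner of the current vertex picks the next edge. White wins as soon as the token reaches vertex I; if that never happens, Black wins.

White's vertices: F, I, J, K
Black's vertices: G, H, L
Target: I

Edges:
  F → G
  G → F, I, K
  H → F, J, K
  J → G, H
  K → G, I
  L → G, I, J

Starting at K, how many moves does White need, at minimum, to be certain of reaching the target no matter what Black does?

A0 = {I}
A1: add {K} — K (White) has K→I.
A2 = A1; e.g. F (White) has no edge into A1. Fixed point.
K enters the attractor at level 1, so White can force the target in 1 move from there.

1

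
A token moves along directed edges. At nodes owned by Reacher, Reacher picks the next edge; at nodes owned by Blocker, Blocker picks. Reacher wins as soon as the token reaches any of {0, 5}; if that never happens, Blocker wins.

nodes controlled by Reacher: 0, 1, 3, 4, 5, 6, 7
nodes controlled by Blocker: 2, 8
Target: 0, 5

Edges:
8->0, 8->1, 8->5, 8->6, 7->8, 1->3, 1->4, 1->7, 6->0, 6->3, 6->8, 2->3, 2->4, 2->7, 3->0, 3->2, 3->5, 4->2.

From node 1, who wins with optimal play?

Reacher

A0 = {0, 5}
A1: add {3, 6} — 3 (Reacher) has 3→0; 6 (Reacher) has 6→0.
A2: add {1} — 1 (Reacher) has 1→3.
1 ∈ A2, so Reacher can force the target.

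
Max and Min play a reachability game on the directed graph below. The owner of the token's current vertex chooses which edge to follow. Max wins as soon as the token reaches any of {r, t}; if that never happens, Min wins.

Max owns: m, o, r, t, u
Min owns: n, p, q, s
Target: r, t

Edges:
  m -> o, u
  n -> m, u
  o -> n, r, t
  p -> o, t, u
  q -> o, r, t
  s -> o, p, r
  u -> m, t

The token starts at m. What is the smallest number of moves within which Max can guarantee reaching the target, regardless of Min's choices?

A0 = {r, t}
A1: add {o, u} — o (Max) has o→r; u (Max) has u→t.
A2: add {m, p, q} — m (Max) has m→o; p (Min): all of {o, t, u} already in; q (Min): all of {o, r, t} already in.
m enters the attractor at level 2, so Max can force the target in 2 moves from there.

2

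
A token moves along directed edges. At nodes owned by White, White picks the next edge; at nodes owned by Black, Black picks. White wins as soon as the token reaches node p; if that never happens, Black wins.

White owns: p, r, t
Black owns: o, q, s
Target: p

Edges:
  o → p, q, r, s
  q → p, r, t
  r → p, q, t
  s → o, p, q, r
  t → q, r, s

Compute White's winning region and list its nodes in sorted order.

A0 = {p}
A1: add {r} — r (White) has r→p.
A2: add {t} — t (White) has t→r.
A3: add {q} — q (Black): all of {p, r, t} already in.
A4 = A3; e.g. o (Black) can still go to s. Fixed point.
White's winning region = {p, q, r, t}.

p, q, r, t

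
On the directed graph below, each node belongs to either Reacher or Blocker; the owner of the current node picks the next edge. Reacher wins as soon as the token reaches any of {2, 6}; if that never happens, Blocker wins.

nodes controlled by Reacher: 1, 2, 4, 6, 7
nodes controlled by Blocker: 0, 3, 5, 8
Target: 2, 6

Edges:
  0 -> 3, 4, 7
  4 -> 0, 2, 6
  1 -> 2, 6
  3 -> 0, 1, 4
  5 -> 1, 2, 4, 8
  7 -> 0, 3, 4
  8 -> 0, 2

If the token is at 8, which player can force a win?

A0 = {2, 6}
A1: add {1, 4} — 1 (Reacher) has 1→2; 4 (Reacher) has 4→2.
A2: add {7} — 7 (Reacher) has 7→4.
A3 = A2; e.g. 0 (Blocker) can still go to 3. Fixed point.
8 never enters the attractor, so Blocker can avoid the target forever.

Blocker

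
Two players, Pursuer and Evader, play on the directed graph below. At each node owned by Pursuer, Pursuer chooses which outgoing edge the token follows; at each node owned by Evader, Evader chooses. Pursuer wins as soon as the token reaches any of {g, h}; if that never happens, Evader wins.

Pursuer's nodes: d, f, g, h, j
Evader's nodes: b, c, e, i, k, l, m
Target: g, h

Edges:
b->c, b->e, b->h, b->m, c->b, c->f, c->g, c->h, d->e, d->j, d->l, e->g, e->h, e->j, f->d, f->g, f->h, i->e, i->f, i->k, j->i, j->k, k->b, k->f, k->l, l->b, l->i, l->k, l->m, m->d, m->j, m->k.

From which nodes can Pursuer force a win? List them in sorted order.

A0 = {g, h}
A1: add {f} — f (Pursuer) has f→g.
A2 = A1; e.g. b (Evader) can still go to c. Fixed point.
Pursuer's winning region = {f, g, h}.

f, g, h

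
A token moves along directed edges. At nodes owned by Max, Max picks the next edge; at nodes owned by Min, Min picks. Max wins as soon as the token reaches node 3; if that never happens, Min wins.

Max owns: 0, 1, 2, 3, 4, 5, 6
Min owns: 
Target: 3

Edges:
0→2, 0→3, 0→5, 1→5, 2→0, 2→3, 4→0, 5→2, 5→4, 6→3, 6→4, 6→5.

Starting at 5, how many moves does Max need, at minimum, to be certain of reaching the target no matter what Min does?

2

A0 = {3}
A1: add {0, 2, 6} — 0 (Max) has 0→3; 2 (Max) has 2→3; 6 (Max) has 6→3.
A2: add {4, 5} — 4 (Max) has 4→0; 5 (Max) has 5→2.
5 enters the attractor at level 2, so Max can force the target in 2 moves from there.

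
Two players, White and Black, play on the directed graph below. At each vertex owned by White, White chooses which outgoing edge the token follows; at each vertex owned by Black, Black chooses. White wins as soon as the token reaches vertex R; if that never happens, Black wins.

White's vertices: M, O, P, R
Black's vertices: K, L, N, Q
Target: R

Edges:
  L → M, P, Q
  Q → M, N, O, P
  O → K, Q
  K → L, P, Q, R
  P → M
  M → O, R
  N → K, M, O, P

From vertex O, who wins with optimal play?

Black

A0 = {R}
A1: add {M} — M (White) has M→R.
A2: add {P} — P (White) has P→M.
A3 = A2; e.g. K (Black) can still go to L. Fixed point.
O never enters the attractor, so Black can avoid the target forever.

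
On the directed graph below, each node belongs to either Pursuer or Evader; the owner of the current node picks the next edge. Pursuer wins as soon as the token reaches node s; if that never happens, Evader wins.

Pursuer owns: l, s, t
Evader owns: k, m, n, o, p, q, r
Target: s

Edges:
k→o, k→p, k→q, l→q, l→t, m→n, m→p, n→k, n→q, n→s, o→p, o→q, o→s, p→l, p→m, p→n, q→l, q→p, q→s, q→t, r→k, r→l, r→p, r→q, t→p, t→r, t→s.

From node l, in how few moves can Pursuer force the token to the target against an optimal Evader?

A0 = {s}
A1: add {t} — t (Pursuer) has t→s.
A2: add {l} — l (Pursuer) has l→t.
A3 = A2; e.g. k (Evader) can still go to o. Fixed point.
l enters the attractor at level 2, so Pursuer can force the target in 2 moves from there.

2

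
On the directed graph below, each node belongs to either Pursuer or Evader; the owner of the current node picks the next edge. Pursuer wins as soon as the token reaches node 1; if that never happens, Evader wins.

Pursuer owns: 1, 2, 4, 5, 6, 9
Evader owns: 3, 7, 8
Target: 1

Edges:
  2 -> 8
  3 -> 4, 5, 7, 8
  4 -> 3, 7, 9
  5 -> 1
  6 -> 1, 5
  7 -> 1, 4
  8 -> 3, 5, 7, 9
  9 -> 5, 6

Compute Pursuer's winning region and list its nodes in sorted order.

1, 4, 5, 6, 7, 9

A0 = {1}
A1: add {5, 6} — 5 (Pursuer) has 5→1; 6 (Pursuer) has 6→1.
A2: add {9} — 9 (Pursuer) has 9→5.
A3: add {4} — 4 (Pursuer) has 4→9.
A4: add {7} — 7 (Evader): all of {1, 4} already in.
A5 = A4; e.g. 2 (Pursuer) has no edge into A4. Fixed point.
Pursuer's winning region = {1, 4, 5, 6, 7, 9}.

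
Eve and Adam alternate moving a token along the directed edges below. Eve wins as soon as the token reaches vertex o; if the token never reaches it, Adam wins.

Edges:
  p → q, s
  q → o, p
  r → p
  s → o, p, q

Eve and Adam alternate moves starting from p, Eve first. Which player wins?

Track states (vertex, player-to-move).
A0 = {(o,Eve), (o,Adam)}
A1: add {(q,Eve), (s,Eve)}.
A2: add {(p,Adam)}.
A3: add {(r,Eve)}.
A4 = A3; e.g. (p,Eve) stays out. (p,Eve) never enters ⇒ Adam avoids the target.

Adam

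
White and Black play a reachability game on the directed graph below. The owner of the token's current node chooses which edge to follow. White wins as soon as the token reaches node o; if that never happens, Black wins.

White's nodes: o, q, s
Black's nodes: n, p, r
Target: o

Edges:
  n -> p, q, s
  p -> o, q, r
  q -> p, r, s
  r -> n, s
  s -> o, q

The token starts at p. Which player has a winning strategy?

A0 = {o}
A1: add {s} — s (White) has s→o.
A2: add {q} — q (White) has q→s.
A3 = A2; e.g. n (Black) can still go to p. Fixed point.
p never enters the attractor, so Black can avoid the target forever.

Black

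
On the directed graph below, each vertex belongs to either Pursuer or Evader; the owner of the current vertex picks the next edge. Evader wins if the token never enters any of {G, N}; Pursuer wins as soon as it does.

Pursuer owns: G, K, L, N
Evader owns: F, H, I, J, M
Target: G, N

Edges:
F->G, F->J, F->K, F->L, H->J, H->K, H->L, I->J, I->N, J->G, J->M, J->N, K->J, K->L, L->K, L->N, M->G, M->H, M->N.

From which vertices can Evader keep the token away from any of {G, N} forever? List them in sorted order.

A0 = {G, N}
A1: add {L} — L (Pursuer) has L→N.
A2: add {K} — K (Pursuer) has K→L.
A3 = A2; e.g. F (Evader) can still go to J. Fixed point.
Pursuer's attractor = {G, K, L, N}; Evader avoids the target exactly from the complement.

F, H, I, J, M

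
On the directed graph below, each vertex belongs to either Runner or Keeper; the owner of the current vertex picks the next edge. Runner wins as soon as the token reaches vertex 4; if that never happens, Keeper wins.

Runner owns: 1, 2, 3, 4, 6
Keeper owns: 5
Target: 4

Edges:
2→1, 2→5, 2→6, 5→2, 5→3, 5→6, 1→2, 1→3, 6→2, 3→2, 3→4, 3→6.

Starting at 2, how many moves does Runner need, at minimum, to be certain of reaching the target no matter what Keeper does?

3

A0 = {4}
A1: add {3} — 3 (Runner) has 3→4.
A2: add {1} — 1 (Runner) has 1→3.
A3: add {2} — 2 (Runner) has 2→1.
2 enters the attractor at level 3, so Runner can force the target in 3 moves from there.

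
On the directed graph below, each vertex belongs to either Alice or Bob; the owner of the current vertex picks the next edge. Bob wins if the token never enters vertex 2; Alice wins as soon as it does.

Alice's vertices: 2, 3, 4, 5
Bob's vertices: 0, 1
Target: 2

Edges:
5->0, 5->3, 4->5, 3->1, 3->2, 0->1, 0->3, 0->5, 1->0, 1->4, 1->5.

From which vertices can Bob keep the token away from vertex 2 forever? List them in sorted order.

A0 = {2}
A1: add {3} — 3 (Alice) has 3→2.
A2: add {5} — 5 (Alice) has 5→3.
A3: add {4} — 4 (Alice) has 4→5.
A4 = A3; e.g. 0 (Bob) can still go to 1. Fixed point.
Alice's attractor = {2, 3, 4, 5}; Bob avoids the target exactly from the complement.

0, 1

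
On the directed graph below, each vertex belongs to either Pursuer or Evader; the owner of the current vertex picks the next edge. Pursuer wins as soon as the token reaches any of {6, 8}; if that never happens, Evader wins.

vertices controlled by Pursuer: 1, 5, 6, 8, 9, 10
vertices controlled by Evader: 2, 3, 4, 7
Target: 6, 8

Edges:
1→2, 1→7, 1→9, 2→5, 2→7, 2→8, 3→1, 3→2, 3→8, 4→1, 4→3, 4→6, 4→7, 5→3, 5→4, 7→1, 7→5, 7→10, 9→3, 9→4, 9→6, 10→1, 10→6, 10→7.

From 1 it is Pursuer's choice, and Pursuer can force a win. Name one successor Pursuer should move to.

A0 = {6, 8}
A1: add {9, 10} — 9 (Pursuer) has 9→6; 10 (Pursuer) has 10→6.
A2: add {1} — 1 (Pursuer) has 1→9.
A3 = A2; e.g. 2 (Evader) can still go to 5. Fixed point.
From 1, successor 9 is in the attractor (rank 1); the other successors 2, 7 are not.

9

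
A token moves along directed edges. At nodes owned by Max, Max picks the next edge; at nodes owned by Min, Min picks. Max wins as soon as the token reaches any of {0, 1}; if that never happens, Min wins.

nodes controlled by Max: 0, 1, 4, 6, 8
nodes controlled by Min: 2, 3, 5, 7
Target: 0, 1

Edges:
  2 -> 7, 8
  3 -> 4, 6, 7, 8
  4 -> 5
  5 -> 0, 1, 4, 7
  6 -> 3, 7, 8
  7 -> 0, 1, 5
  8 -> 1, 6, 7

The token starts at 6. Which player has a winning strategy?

A0 = {0, 1}
A1: add {8} — 8 (Max) has 8→1.
A2: add {6} — 6 (Max) has 6→8.
A3 = A2; e.g. 2 (Min) can still go to 7. Fixed point.
6 ∈ A2, so Max can force the target.

Max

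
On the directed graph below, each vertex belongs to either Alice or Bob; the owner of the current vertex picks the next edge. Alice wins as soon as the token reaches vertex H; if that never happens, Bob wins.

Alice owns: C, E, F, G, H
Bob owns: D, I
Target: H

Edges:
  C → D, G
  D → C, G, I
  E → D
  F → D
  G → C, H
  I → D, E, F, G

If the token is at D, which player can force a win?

A0 = {H}
A1: add {G} — G (Alice) has G→H.
A2: add {C} — C (Alice) has C→G.
A3 = A2; e.g. D (Bob) can still go to I. Fixed point.
D never enters the attractor, so Bob can avoid the target forever.

Bob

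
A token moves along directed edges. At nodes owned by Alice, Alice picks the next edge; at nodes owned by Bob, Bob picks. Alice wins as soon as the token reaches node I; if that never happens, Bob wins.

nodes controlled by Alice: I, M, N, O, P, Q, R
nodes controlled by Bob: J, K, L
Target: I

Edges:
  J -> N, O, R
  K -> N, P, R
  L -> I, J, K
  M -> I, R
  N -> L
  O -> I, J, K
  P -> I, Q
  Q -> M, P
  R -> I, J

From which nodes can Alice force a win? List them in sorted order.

A0 = {I}
A1: add {M, O, P, R} — M (Alice) has M→I; O (Alice) has O→I; P (Alice) has P→I; R (Alice) has R→I.
A2: add {Q} — Q (Alice) has Q→M.
A3 = A2; e.g. J (Bob) can still go to N. Fixed point.
Alice's winning region = {I, M, O, P, Q, R}.

I, M, O, P, Q, R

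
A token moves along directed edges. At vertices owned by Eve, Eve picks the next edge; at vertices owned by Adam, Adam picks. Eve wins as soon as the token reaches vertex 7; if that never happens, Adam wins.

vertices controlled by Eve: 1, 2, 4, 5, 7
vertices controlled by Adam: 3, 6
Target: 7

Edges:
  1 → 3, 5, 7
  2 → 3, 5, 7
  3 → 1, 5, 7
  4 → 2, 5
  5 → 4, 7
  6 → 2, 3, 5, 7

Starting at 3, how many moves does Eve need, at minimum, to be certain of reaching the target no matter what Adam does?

2

A0 = {7}
A1: add {1, 2, 5} — 1 (Eve) has 1→7; 2 (Eve) has 2→7; 5 (Eve) has 5→7.
A2: add {3, 4} — 3 (Adam): all of {1, 5, 7} already in; 4 (Eve) has 4→2.
3 enters the attractor at level 2, so Eve can force the target in 2 moves from there.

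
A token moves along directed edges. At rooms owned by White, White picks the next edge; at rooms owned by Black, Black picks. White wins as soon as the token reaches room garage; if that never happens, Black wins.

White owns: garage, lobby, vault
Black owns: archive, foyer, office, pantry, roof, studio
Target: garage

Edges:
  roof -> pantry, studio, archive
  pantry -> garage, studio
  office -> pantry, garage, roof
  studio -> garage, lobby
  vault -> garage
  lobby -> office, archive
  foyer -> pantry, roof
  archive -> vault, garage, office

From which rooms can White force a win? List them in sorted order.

A0 = {garage}
A1: add {vault} — vault (White) has vault→garage.
A2 = A1; e.g. pantry (Black) can still go to studio. Fixed point.
White's winning region = {garage, vault}.

garage, vault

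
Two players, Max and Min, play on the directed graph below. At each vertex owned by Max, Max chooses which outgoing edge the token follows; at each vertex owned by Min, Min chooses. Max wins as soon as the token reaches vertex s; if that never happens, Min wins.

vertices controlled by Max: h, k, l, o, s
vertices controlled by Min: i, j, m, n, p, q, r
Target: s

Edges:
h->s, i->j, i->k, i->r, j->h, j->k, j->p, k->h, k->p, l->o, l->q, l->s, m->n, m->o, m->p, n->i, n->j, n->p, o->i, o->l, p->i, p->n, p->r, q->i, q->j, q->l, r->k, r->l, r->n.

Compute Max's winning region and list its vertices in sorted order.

h, k, l, o, s

A0 = {s}
A1: add {h, l} — h (Max) has h→s; l (Max) has l→s.
A2: add {k, o} — k (Max) has k→h; o (Max) has o→l.
A3 = A2; e.g. i (Min) can still go to j. Fixed point.
Max's winning region = {h, k, l, o, s}.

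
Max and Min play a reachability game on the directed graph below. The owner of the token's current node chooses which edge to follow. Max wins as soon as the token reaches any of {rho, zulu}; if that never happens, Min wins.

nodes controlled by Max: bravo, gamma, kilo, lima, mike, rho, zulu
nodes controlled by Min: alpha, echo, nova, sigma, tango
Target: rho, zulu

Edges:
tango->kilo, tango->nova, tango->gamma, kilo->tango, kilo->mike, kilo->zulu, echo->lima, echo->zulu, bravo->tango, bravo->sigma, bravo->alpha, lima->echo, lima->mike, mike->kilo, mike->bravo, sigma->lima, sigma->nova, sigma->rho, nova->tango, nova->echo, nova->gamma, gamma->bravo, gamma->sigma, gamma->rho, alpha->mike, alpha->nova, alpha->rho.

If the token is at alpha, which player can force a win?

Min

A0 = {rho, zulu}
A1: add {gamma, kilo} — kilo (Max) has kilo→zulu; gamma (Max) has gamma→rho.
A2: add {mike} — mike (Max) has mike→kilo.
A3: add {lima} — lima (Max) has lima→mike.
A4: add {echo} — echo (Min): all of {lima, zulu} already in.
A5 = A4; e.g. tango (Min) can still go to nova. Fixed point.
alpha never enters the attractor, so Min can avoid the target forever.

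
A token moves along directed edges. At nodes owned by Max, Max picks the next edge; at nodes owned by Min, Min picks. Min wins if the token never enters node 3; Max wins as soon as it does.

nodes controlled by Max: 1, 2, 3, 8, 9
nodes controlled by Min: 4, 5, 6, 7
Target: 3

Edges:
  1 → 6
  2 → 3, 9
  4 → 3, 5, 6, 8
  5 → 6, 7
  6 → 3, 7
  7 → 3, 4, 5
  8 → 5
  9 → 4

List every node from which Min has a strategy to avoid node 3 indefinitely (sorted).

A0 = {3}
A1: add {2} — 2 (Max) has 2→3.
A2 = A1; e.g. 1 (Max) has no edge into A1. Fixed point.
Max's attractor = {2, 3}; Min avoids the target exactly from the complement.

1, 4, 5, 6, 7, 8, 9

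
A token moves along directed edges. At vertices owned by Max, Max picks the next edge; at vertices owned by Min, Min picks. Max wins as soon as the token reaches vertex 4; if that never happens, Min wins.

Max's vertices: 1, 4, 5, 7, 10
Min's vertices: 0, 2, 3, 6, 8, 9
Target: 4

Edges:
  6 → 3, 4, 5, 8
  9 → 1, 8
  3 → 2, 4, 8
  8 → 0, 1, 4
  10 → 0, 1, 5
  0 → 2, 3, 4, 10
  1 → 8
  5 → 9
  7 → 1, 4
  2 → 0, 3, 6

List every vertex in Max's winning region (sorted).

4, 7

A0 = {4}
A1: add {7} — 7 (Max) has 7→4.
A2 = A1; e.g. 0 (Min) can still go to 2. Fixed point.
Max's winning region = {4, 7}.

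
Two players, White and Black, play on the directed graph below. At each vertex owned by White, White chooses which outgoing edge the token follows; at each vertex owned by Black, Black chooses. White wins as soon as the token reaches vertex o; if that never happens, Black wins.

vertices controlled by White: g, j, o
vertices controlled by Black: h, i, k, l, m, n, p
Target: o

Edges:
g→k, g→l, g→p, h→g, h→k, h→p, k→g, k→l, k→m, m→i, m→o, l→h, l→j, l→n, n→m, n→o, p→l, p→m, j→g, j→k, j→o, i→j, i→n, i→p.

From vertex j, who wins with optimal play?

White

A0 = {o}
A1: add {j} — j (White) has j→o.
A2 = A1; e.g. g (White) has no edge into A1. Fixed point.
j ∈ A1, so White can force the target.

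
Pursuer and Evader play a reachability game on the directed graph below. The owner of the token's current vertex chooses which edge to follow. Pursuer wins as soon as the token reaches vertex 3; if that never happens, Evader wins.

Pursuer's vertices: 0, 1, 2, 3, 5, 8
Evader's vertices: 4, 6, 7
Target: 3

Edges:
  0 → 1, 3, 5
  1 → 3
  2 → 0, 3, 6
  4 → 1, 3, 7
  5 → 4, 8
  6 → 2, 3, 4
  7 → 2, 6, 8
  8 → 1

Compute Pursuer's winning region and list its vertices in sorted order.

A0 = {3}
A1: add {0, 1, 2} — 0 (Pursuer) has 0→3; 1 (Pursuer) has 1→3; 2 (Pursuer) has 2→3.
A2: add {8} — 8 (Pursuer) has 8→1.
A3: add {5} — 5 (Pursuer) has 5→8.
A4 = A3; e.g. 4 (Evader) can still go to 7. Fixed point.
Pursuer's winning region = {0, 1, 2, 3, 5, 8}.

0, 1, 2, 3, 5, 8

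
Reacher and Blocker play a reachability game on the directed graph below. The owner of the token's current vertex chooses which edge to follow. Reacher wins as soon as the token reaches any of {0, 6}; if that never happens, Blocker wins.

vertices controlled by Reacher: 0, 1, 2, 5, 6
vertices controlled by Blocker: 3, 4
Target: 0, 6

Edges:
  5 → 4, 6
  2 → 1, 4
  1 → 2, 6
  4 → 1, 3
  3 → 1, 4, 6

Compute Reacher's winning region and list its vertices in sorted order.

A0 = {0, 6}
A1: add {1, 5} — 1 (Reacher) has 1→6; 5 (Reacher) has 5→6.
A2: add {2} — 2 (Reacher) has 2→1.
A3 = A2; e.g. 3 (Blocker) can still go to 4. Fixed point.
Reacher's winning region = {0, 1, 2, 5, 6}.

0, 1, 2, 5, 6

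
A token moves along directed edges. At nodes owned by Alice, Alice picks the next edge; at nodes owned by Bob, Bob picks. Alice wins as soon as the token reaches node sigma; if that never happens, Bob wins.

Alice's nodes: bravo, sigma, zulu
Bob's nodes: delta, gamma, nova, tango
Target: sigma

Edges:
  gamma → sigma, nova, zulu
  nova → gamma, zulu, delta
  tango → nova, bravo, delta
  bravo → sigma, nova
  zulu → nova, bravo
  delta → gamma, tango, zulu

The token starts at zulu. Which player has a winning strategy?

Alice

A0 = {sigma}
A1: add {bravo} — bravo (Alice) has bravo→sigma.
A2: add {zulu} — zulu (Alice) has zulu→bravo.
A3 = A2; e.g. gamma (Bob) can still go to nova. Fixed point.
zulu ∈ A2, so Alice can force the target.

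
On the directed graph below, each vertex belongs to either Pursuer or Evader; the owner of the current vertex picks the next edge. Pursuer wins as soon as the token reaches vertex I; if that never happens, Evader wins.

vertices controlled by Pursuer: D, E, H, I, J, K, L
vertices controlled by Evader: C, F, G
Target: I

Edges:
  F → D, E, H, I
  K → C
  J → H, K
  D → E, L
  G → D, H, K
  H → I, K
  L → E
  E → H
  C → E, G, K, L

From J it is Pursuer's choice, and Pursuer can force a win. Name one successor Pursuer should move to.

H

A0 = {I}
A1: add {H} — H (Pursuer) has H→I.
A2: add {E, J} — E (Pursuer) has E→H; J (Pursuer) has J→H.
A3: add {D, L} — D (Pursuer) has D→E; L (Pursuer) has L→E.
A4: add {F} — F (Evader): all of {D, E, H, I} already in.
A5 = A4; e.g. C (Evader) can still go to G. Fixed point.
From J, successor H is in the attractor (rank 1); the other successor K is not.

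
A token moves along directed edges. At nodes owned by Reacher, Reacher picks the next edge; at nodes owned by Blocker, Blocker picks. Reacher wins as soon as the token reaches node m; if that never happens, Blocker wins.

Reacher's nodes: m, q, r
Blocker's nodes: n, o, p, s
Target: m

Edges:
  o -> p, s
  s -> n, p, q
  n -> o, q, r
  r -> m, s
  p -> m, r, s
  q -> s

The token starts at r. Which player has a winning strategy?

A0 = {m}
A1: add {r} — r (Reacher) has r→m.
A2 = A1; e.g. n (Blocker) can still go to o. Fixed point.
r ∈ A1, so Reacher can force the target.

Reacher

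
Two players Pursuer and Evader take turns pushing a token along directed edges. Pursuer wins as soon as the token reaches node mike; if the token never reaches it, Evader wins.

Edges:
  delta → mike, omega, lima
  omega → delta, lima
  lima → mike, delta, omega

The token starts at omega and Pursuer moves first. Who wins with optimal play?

Track states (vertex, player-to-move).
A0 = {(mike,Pursuer), (mike,Evader)}
A1: add {(delta,Pursuer), (lima,Pursuer)}.
A2: add {(omega,Evader)}.
A3 = A2; e.g. (delta,Evader) stays out. (omega,Pursuer) never enters ⇒ Evader avoids the target.

Evader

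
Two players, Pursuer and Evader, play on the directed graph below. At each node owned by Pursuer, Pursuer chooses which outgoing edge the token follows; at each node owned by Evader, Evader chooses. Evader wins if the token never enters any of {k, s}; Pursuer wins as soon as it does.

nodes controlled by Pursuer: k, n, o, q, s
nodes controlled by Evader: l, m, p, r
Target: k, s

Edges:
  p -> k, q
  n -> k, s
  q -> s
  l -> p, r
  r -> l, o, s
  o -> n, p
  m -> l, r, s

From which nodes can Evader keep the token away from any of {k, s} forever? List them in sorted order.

l, m, r

A0 = {k, s}
A1: add {n, q} — n (Pursuer) has n→k; q (Pursuer) has q→s.
A2: add {o, p} — o (Pursuer) has o→n; p (Evader): all of {k, q} already in.
A3 = A2; e.g. l (Evader) can still go to r. Fixed point.
Pursuer's attractor = {k, n, o, p, q, s}; Evader avoids the target exactly from the complement.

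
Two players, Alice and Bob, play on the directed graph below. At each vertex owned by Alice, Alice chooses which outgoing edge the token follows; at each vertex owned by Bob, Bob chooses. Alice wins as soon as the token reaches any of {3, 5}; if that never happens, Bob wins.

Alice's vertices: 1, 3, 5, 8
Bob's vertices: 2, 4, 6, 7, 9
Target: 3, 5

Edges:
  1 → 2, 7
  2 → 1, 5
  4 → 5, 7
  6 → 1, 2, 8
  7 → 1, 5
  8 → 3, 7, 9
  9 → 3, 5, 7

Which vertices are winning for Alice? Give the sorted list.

3, 5, 8

A0 = {3, 5}
A1: add {8} — 8 (Alice) has 8→3.
A2 = A1; e.g. 1 (Alice) has no edge into A1. Fixed point.
Alice's winning region = {3, 5, 8}.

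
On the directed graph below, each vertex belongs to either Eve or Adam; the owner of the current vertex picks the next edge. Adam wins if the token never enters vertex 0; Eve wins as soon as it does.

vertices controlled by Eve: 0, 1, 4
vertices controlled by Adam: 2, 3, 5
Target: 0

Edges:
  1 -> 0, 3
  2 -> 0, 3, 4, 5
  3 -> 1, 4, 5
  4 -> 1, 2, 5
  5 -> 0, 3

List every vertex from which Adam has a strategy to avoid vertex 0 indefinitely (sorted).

A0 = {0}
A1: add {1} — 1 (Eve) has 1→0.
A2: add {4} — 4 (Eve) has 4→1.
A3 = A2; e.g. 2 (Adam) can still go to 3. Fixed point.
Eve's attractor = {0, 1, 4}; Adam avoids the target exactly from the complement.

2, 3, 5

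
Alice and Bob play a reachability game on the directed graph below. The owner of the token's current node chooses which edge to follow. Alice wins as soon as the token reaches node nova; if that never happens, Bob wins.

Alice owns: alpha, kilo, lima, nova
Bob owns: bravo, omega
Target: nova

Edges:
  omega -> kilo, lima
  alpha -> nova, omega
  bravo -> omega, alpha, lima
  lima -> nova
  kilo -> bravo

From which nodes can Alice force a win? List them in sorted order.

A0 = {nova}
A1: add {alpha, lima} — alpha (Alice) has alpha→nova; lima (Alice) has lima→nova.
A2 = A1; e.g. omega (Bob) can still go to kilo. Fixed point.
Alice's winning region = {alpha, lima, nova}.

alpha, lima, nova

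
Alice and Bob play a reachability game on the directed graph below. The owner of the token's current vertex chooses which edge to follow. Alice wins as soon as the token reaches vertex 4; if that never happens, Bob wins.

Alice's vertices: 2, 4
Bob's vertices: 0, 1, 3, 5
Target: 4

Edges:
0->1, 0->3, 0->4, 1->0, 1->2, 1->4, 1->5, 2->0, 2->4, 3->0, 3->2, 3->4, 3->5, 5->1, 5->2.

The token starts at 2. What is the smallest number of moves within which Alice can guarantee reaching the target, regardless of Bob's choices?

1

A0 = {4}
A1: add {2} — 2 (Alice) has 2→4.
A2 = A1; e.g. 0 (Bob) can still go to 1. Fixed point.
2 enters the attractor at level 1, so Alice can force the target in 1 move from there.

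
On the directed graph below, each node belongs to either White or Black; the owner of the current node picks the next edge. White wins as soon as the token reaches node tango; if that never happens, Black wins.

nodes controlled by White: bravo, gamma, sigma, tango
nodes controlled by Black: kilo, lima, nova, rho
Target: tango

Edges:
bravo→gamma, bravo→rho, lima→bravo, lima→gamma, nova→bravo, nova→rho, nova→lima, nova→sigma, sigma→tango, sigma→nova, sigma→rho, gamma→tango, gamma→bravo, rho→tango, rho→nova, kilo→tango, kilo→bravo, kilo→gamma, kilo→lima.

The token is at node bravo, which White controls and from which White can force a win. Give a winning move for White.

A0 = {tango}
A1: add {gamma, sigma} — gamma (White) has gamma→tango; sigma (White) has sigma→tango.
A2: add {bravo} — bravo (White) has bravo→gamma.
A3: add {lima} — lima (Black): all of {bravo, gamma} already in.
A4: add {kilo} — kilo (Black): all of {tango, bravo, gamma, lima} already in.
A5 = A4; e.g. nova (Black) can still go to rho. Fixed point.
From bravo, successor gamma is in the attractor (rank 1); the other successor rho is not.

gamma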